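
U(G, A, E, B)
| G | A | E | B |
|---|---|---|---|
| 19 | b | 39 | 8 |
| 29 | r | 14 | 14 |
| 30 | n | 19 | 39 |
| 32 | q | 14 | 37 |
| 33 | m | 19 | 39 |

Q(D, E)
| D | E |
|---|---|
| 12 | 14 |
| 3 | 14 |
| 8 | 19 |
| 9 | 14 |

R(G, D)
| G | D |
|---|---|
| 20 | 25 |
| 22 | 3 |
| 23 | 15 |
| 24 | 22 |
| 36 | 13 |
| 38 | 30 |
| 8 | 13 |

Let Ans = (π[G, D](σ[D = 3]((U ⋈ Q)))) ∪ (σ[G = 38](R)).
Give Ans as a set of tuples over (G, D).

{(29, 3), (32, 3), (38, 30)}

Natural join on E: {(29, r, 14, 14, 12), (29, r, 14, 14, 3), (29, r, 14, 14, 9), (30, n, 19, 39, 8), (32, q, 14, 37, 12), (32, q, 14, 37, 3), (32, q, 14, 37, 9), (33, m, 19, 39, 8)}
Apply σ_{D = 3}; surviving tuples: {(29, r, 14, 14, 3), (32, q, 14, 37, 3)}
Keep only column(s) G, D: {(29, 3), (32, 3)}
Apply σ_{G = 38}; surviving tuples: {(38, 30)}
Set union of the two operands is {(29, 3), (32, 3), (38, 30)}.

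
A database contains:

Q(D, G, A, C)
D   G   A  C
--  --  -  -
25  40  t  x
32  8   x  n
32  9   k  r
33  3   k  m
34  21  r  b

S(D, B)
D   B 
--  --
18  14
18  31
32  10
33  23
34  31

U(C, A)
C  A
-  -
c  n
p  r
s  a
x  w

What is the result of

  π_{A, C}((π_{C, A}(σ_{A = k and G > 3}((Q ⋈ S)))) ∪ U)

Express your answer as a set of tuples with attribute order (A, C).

Joining Q and S on D yields {(32, 8, x, n, 10), (32, 9, k, r, 10), (33, 3, k, m, 23), (34, 21, r, b, 31)}.
σ[A = k and G > 3]: keep tuples satisfying A = k and G > 3 → {(32, 9, k, r, 10)}
Projecting to C, A: {(r, k)}
Set union of the two operands is {(c, n), (p, r), (r, k), (s, a), (x, w)}.
Projecting to A, C: {(a, s), (k, r), (n, c), (r, p), (w, x)}

{(a, s), (k, r), (n, c), (r, p), (w, x)}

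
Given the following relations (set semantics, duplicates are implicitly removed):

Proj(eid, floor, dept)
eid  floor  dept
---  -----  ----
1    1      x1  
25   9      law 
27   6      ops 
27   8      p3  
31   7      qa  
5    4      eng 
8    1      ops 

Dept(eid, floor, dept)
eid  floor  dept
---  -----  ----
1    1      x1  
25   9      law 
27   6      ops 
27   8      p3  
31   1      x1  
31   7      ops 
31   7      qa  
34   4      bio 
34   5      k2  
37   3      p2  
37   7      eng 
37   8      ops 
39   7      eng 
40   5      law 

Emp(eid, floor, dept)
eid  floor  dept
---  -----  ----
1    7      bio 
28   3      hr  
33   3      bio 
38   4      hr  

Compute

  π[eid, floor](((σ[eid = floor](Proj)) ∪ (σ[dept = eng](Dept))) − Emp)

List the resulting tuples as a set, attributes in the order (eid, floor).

{(1, 1), (37, 7), (39, 7)}

σ[eid = floor]: keep tuples satisfying eid = floor → {(1, 1, x1)}
σ[dept = eng]: keep tuples satisfying dept = eng → {(37, 7, eng), (39, 7, eng)}
Union: {(1, 1, x1)} with {(37, 7, eng), (39, 7, eng)} → {(1, 1, x1), (37, 7, eng), (39, 7, eng)}
Difference: {(1, 1, x1), (37, 7, eng), (39, 7, eng)} with {(1, 7, bio), (28, 3, hr), (33, 3, bio), (38, 4, hr)} → {(1, 1, x1), (37, 7, eng), (39, 7, eng)}
π_{eid, floor} gives {(1, 1), (37, 7), (39, 7)}.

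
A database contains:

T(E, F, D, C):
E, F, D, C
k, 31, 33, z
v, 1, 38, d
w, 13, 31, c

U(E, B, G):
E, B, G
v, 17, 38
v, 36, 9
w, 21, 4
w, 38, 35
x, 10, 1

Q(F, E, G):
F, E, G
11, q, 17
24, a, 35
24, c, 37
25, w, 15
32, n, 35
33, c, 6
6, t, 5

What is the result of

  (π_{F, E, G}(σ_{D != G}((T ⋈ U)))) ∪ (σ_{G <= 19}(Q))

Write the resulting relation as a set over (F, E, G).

Joining T and U on E yields {(v, 1, 38, d, 17, 38), (v, 1, 38, d, 36, 9), (w, 13, 31, c, 21, 4), (w, 13, 31, c, 38, 35)}.
σ[D != G]: keep tuples satisfying D != G → {(v, 1, 38, d, 36, 9), (w, 13, 31, c, 21, 4), (w, 13, 31, c, 38, 35)}
Projecting to F, E, G: {(1, v, 9), (13, w, 35), (13, w, 4)}
σ[G <= 19]: keep tuples satisfying G <= 19 → {(11, q, 17), (25, w, 15), (33, c, 6), (6, t, 5)}
Union: {(1, v, 9), (13, w, 35), (13, w, 4)} with {(11, q, 17), (25, w, 15), (33, c, 6), (6, t, 5)} → {(1, v, 9), (11, q, 17), (13, w, 35), (13, w, 4), (25, w, 15), (33, c, 6), (6, t, 5)}

{(1, v, 9), (11, q, 17), (13, w, 35), (13, w, 4), (25, w, 15), (33, c, 6), (6, t, 5)}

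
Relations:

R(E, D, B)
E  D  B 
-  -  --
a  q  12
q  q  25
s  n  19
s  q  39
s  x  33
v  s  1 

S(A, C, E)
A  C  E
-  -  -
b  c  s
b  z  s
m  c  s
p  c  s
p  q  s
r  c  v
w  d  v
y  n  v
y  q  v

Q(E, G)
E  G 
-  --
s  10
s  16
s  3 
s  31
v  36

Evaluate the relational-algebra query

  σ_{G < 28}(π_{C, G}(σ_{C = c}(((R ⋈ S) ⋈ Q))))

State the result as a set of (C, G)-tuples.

{(c, 10), (c, 16), (c, 3)}

Joining R and S on E yields {(s, n, 19, b, c), (s, n, 19, b, z), (s, n, 19, m, c), (s, n, 19, p, c), (s, n, 19, p, q), (s, q, 39, b, c), (s, q, 39, b, z), (s, q, 39, m, c), (s, q, 39, p, c), (s, q, 39, p, q), (s, x, 33, b, c), (s, x, 33, b, z), (s, x, 33, m, c), (s, x, 33, p, c), (s, x, 33, p, q), (v, s, 1, r, c), (v, s, 1, w, d), (v, s, 1, y, n), (v, s, 1, y, q)}.
Joining (R ⋈ S) and Q on E yields {(s, n, 19, b, c, 10), (s, n, 19, b, c, 16), (s, n, 19, b, c, 3), (s, n, 19, b, c, 31), (s, n, 19, b, z, 10), (s, n, 19, b, z, 16), (s, n, 19, b, z, 3), (s, n, 19, b, z, 31), (s, n, 19, m, c, 10), (s, n, 19, m, c, 16), (s, n, 19, m, c, 3), (s, n, 19, m, c, 31), (s, n, 19, p, c, 10), (s, n, 19, p, c, 16), (s, n, 19, p, c, 3), (s, n, 19, p, c, 31), (s, n, 19, p, q, 10), (s, n, 19, p, q, 16), (s, n, 19, p, q, 3), (s, n, 19, p, q, 31), (s, q, 39, b, c, 10), (s, q, 39, b, c, 16), (s, q, 39, b, c, 3), (s, q, 39, b, c, 31), (s, q, 39, b, z, 10), (s, q, 39, b, z, 16), (s, q, 39, b, z, 3), (s, q, 39, b, z, 31), (s, q, 39, m, c, 10), (s, q, 39, m, c, 16), (s, q, 39, m, c, 3), (s, q, 39, m, c, 31), (s, q, 39, p, c, 10), (s, q, 39, p, c, 16), (s, q, 39, p, c, 3), (s, q, 39, p, c, 31), (s, q, 39, p, q, 10), (s, q, 39, p, q, 16), (s, q, 39, p, q, 3), (s, q, 39, p, q, 31), (s, x, 33, b, c, 10), (s, x, 33, b, c, 16), (s, x, 33, b, c, 3), (s, x, 33, b, c, 31), (s, x, 33, b, z, 10), (s, x, 33, b, z, 16), (s, x, 33, b, z, 3), (s, x, 33, b, z, 31), (s, x, 33, m, c, 10), (s, x, 33, m, c, 16), (s, x, 33, m, c, 3), (s, x, 33, m, c, 31), (s, x, 33, p, c, 10), (s, x, 33, p, c, 16), (s, x, 33, p, c, 3), (s, x, 33, p, c, 31), (s, x, 33, p, q, 10), (s, x, 33, p, q, 16), (s, x, 33, p, q, 3), (s, x, 33, p, q, 31), (v, s, 1, r, c, 36), (v, s, 1, w, d, 36), (v, s, 1, y, n, 36), (v, s, 1, y, q, 36)}.
Selection C = c: {(s, n, 19, b, c, 10), (s, n, 19, b, c, 16), (s, n, 19, b, c, 3), (s, n, 19, b, c, 31), (s, n, 19, m, c, 10), (s, n, 19, m, c, 16), (s, n, 19, m, c, 3), (s, n, 19, m, c, 31), (s, n, 19, p, c, 10), (s, n, 19, p, c, 16), (s, n, 19, p, c, 3), (s, n, 19, p, c, 31), (s, q, 39, b, c, 10), (s, q, 39, b, c, 16), (s, q, 39, b, c, 3), (s, q, 39, b, c, 31), (s, q, 39, m, c, 10), (s, q, 39, m, c, 16), (s, q, 39, m, c, 3), (s, q, 39, m, c, 31), (s, q, 39, p, c, 10), (s, q, 39, p, c, 16), (s, q, 39, p, c, 3), (s, q, 39, p, c, 31), (s, x, 33, b, c, 10), (s, x, 33, b, c, 16), (s, x, 33, b, c, 3), (s, x, 33, b, c, 31), (s, x, 33, m, c, 10), (s, x, 33, m, c, 16), (s, x, 33, m, c, 3), (s, x, 33, m, c, 31), (s, x, 33, p, c, 10), (s, x, 33, p, c, 16), (s, x, 33, p, c, 3), (s, x, 33, p, c, 31), (v, s, 1, r, c, 36)}
Keep only column(s) C, G (32 duplicate(s) eliminated): {(c, 10), (c, 16), (c, 3), (c, 31), (c, 36)}
Selection G < 28: {(c, 10), (c, 16), (c, 3)}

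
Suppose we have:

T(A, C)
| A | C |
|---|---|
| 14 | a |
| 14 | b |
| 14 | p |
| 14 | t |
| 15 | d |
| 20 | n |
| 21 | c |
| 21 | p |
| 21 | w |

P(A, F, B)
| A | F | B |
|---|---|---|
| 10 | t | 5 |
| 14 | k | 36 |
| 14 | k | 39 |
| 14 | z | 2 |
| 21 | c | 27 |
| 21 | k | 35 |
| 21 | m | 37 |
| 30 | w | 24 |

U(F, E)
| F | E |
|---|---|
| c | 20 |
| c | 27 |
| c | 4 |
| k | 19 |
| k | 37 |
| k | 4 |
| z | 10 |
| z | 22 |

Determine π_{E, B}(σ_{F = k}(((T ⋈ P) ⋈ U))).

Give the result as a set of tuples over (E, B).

{(19, 35), (19, 36), (19, 39), (37, 35), (37, 36), (37, 39), (4, 35), (4, 36), (4, 39)}

T ⋈ P (natural join on A): {(14, a, k, 36), (14, a, k, 39), (14, a, z, 2), (14, b, k, 36), (14, b, k, 39), (14, b, z, 2), (14, p, k, 36), (14, p, k, 39), (14, p, z, 2), (14, t, k, 36), (14, t, k, 39), (14, t, z, 2), (21, c, c, 27), (21, c, k, 35), (21, c, m, 37), (21, p, c, 27), (21, p, k, 35), (21, p, m, 37), (21, w, c, 27), (21, w, k, 35), (21, w, m, 37)}
(T ⋈ P) ⋈ U (natural join on F): {(14, a, k, 36, 19), (14, a, k, 36, 37), (14, a, k, 36, 4), (14, a, k, 39, 19), (14, a, k, 39, 37), (14, a, k, 39, 4), (14, a, z, 2, 10), (14, a, z, 2, 22), (14, b, k, 36, 19), (14, b, k, 36, 37), (14, b, k, 36, 4), (14, b, k, 39, 19), (14, b, k, 39, 37), (14, b, k, 39, 4), (14, b, z, 2, 10), (14, b, z, 2, 22), (14, p, k, 36, 19), (14, p, k, 36, 37), (14, p, k, 36, 4), (14, p, k, 39, 19), (14, p, k, 39, 37), (14, p, k, 39, 4), (14, p, z, 2, 10), (14, p, z, 2, 22), (14, t, k, 36, 19), (14, t, k, 36, 37), (14, t, k, 36, 4), (14, t, k, 39, 19), (14, t, k, 39, 37), (14, t, k, 39, 4), (14, t, z, 2, 10), (14, t, z, 2, 22), (21, c, c, 27, 20), (21, c, c, 27, 27), (21, c, c, 27, 4), (21, c, k, 35, 19), (21, c, k, 35, 37), (21, c, k, 35, 4), (21, p, c, 27, 20), (21, p, c, 27, 27), (21, p, c, 27, 4), (21, p, k, 35, 19), (21, p, k, 35, 37), (21, p, k, 35, 4), (21, w, c, 27, 20), (21, w, c, 27, 27), (21, w, c, 27, 4), (21, w, k, 35, 19), (21, w, k, 35, 37), (21, w, k, 35, 4)}
Apply σ_{F = k}; surviving tuples: {(14, a, k, 36, 19), (14, a, k, 36, 37), (14, a, k, 36, 4), (14, a, k, 39, 19), (14, a, k, 39, 37), (14, a, k, 39, 4), (14, b, k, 36, 19), (14, b, k, 36, 37), (14, b, k, 36, 4), (14, b, k, 39, 19), (14, b, k, 39, 37), (14, b, k, 39, 4), (14, p, k, 36, 19), (14, p, k, 36, 37), (14, p, k, 36, 4), (14, p, k, 39, 19), (14, p, k, 39, 37), (14, p, k, 39, 4), (14, t, k, 36, 19), (14, t, k, 36, 37), (14, t, k, 36, 4), (14, t, k, 39, 19), (14, t, k, 39, 37), (14, t, k, 39, 4), (21, c, k, 35, 19), (21, c, k, 35, 37), (21, c, k, 35, 4), (21, p, k, 35, 19), (21, p, k, 35, 37), (21, p, k, 35, 4), (21, w, k, 35, 19), (21, w, k, 35, 37), (21, w, k, 35, 4)}
π[E, B]: project onto (E, B) (24 duplicate(s) eliminated) → {(19, 35), (19, 36), (19, 39), (37, 35), (37, 36), (37, 39), (4, 35), (4, 36), (4, 39)}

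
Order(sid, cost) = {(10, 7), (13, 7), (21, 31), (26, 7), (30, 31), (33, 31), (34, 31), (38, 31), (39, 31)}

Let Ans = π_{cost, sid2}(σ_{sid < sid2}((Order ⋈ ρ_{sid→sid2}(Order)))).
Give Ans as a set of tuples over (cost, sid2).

{(31, 30), (31, 33), (31, 34), (31, 38), (31, 39), (7, 13), (7, 26)}

ρ[sid→sid2]: schema becomes (sid2, cost); tuples unchanged.
Natural join on cost: {(10, 7, 10), (10, 7, 13), (10, 7, 26), (13, 7, 10), (13, 7, 13), (13, 7, 26), (21, 31, 21), (21, 31, 30), (21, 31, 33), (21, 31, 34), (21, 31, 38), (21, 31, 39), (26, 7, 10), (26, 7, 13), (26, 7, 26), (30, 31, 21), (30, 31, 30), (30, 31, 33), (30, 31, 34), (30, 31, 38), (30, 31, 39), (33, 31, 21), (33, 31, 30), (33, 31, 33), (33, 31, 34), (33, 31, 38), (33, 31, 39), (34, 31, 21), (34, 31, 30), (34, 31, 33), (34, 31, 34), (34, 31, 38), (34, 31, 39), (38, 31, 21), (38, 31, 30), (38, 31, 33), (38, 31, 34), (38, 31, 38), (38, 31, 39), (39, 31, 21), (39, 31, 30), (39, 31, 33), (39, 31, 34), (39, 31, 38), (39, 31, 39)}
Filtering on sid < sid2 leaves {(10, 7, 13), (10, 7, 26), (13, 7, 26), (21, 31, 30), (21, 31, 33), (21, 31, 34), (21, 31, 38), (21, 31, 39), (30, 31, 33), (30, 31, 34), (30, 31, 38), (30, 31, 39), (33, 31, 34), (33, 31, 38), (33, 31, 39), (34, 31, 38), (34, 31, 39), (38, 31, 39)}.
Keep only column(s) cost, sid2 (11 duplicate(s) eliminated): {(31, 30), (31, 33), (31, 34), (31, 38), (31, 39), (7, 13), (7, 26)}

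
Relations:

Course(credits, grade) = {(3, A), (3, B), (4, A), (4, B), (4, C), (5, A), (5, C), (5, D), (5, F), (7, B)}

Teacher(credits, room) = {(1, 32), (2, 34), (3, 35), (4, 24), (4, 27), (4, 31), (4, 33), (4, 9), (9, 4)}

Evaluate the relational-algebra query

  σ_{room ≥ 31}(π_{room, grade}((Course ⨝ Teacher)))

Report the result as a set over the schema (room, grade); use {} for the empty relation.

{(31, A), (31, B), (31, C), (33, A), (33, B), (33, C), (35, A), (35, B)}

Joining Course and Teacher on credits yields {(3, A, 35), (3, B, 35), (4, A, 24), (4, A, 27), (4, A, 31), (4, A, 33), (4, A, 9), (4, B, 24), (4, B, 27), (4, B, 31), (4, B, 33), (4, B, 9), (4, C, 24), (4, C, 27), (4, C, 31), (4, C, 33), (4, C, 9)}.
π[room, grade]: project onto (room, grade) → {(24, A), (24, B), (24, C), (27, A), (27, B), (27, C), (31, A), (31, B), (31, C), (33, A), (33, B), (33, C), (35, A), (35, B), (9, A), (9, B), (9, C)}
Selection room ≥ 31: {(31, A), (31, B), (31, C), (33, A), (33, B), (33, C), (35, A), (35, B)}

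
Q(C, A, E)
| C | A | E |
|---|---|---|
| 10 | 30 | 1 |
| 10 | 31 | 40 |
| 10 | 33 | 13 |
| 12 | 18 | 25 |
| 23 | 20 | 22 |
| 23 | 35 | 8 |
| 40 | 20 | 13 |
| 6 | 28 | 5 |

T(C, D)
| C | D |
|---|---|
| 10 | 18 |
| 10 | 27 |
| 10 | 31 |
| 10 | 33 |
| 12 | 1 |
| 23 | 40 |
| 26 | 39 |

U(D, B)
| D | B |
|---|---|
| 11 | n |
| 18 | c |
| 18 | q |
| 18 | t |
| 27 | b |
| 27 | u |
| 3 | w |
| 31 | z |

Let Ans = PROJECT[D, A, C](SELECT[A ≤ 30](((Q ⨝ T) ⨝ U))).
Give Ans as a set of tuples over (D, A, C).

Q ⋈ T (natural join on C): {(10, 30, 1, 18), (10, 30, 1, 27), (10, 30, 1, 31), (10, 30, 1, 33), (10, 31, 40, 18), (10, 31, 40, 27), (10, 31, 40, 31), (10, 31, 40, 33), (10, 33, 13, 18), (10, 33, 13, 27), (10, 33, 13, 31), (10, 33, 13, 33), (12, 18, 25, 1), (23, 20, 22, 40), (23, 35, 8, 40)}
(Q ⨝ T) ⋈ U (natural join on D): {(10, 30, 1, 18, c), (10, 30, 1, 18, q), (10, 30, 1, 18, t), (10, 30, 1, 27, b), (10, 30, 1, 27, u), (10, 30, 1, 31, z), (10, 31, 40, 18, c), (10, 31, 40, 18, q), (10, 31, 40, 18, t), (10, 31, 40, 27, b), (10, 31, 40, 27, u), (10, 31, 40, 31, z), (10, 33, 13, 18, c), (10, 33, 13, 18, q), (10, 33, 13, 18, t), (10, 33, 13, 27, b), (10, 33, 13, 27, u), (10, 33, 13, 31, z)}
Apply σ_{A ≤ 30}; surviving tuples: {(10, 30, 1, 18, c), (10, 30, 1, 18, q), (10, 30, 1, 18, t), (10, 30, 1, 27, b), (10, 30, 1, 27, u), (10, 30, 1, 31, z)}
π_{D, A, C} gives {(18, 30, 10), (27, 30, 10), (31, 30, 10)} (3 duplicate(s) eliminated).

{(18, 30, 10), (27, 30, 10), (31, 30, 10)}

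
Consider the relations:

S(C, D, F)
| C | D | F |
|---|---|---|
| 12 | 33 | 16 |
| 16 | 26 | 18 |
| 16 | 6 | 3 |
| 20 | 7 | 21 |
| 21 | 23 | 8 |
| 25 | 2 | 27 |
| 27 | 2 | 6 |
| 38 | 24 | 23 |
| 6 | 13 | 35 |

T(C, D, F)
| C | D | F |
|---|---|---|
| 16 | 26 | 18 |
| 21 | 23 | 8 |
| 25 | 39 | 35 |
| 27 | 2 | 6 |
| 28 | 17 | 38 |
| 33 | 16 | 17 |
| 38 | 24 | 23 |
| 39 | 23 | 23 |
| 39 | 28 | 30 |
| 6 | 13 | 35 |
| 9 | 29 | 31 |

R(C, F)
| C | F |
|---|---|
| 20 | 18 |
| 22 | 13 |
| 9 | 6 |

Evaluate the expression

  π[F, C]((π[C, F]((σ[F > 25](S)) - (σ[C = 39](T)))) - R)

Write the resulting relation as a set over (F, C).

Selection F > 25: {(25, 2, 27), (6, 13, 35)}
Selection C = 39: {(39, 23, 23), (39, 28, 30)}
Set difference of the two operands is {(25, 2, 27), (6, 13, 35)}.
Projecting to C, F: {(25, 27), (6, 35)}
Set difference of the two operands is {(25, 27), (6, 35)}.
Projecting to F, C: {(27, 25), (35, 6)}

{(27, 25), (35, 6)}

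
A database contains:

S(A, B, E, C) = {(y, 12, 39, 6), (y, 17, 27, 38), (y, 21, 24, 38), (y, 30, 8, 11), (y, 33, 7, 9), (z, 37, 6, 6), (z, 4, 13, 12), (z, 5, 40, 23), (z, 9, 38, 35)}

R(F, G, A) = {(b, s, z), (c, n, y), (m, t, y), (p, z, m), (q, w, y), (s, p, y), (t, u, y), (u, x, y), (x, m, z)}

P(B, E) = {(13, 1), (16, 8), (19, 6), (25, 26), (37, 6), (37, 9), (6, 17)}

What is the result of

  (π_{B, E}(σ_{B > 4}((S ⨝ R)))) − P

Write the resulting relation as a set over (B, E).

Natural join on A: {(y, 12, 39, 6, c, n), (y, 12, 39, 6, m, t), (y, 12, 39, 6, q, w), (y, 12, 39, 6, s, p), (y, 12, 39, 6, t, u), (y, 12, 39, 6, u, x), (y, 17, 27, 38, c, n), (y, 17, 27, 38, m, t), (y, 17, 27, 38, q, w), (y, 17, 27, 38, s, p), (y, 17, 27, 38, t, u), (y, 17, 27, 38, u, x), (y, 21, 24, 38, c, n), (y, 21, 24, 38, m, t), (y, 21, 24, 38, q, w), (y, 21, 24, 38, s, p), (y, 21, 24, 38, t, u), (y, 21, 24, 38, u, x), (y, 30, 8, 11, c, n), (y, 30, 8, 11, m, t), (y, 30, 8, 11, q, w), (y, 30, 8, 11, s, p), (y, 30, 8, 11, t, u), (y, 30, 8, 11, u, x), (y, 33, 7, 9, c, n), (y, 33, 7, 9, m, t), (y, 33, 7, 9, q, w), (y, 33, 7, 9, s, p), (y, 33, 7, 9, t, u), (y, 33, 7, 9, u, x), (z, 37, 6, 6, b, s), (z, 37, 6, 6, x, m), (z, 4, 13, 12, b, s), (z, 4, 13, 12, x, m), (z, 5, 40, 23, b, s), (z, 5, 40, 23, x, m), (z, 9, 38, 35, b, s), (z, 9, 38, 35, x, m)}
σ[B > 4]: keep tuples satisfying B > 4 → {(y, 12, 39, 6, c, n), (y, 12, 39, 6, m, t), (y, 12, 39, 6, q, w), (y, 12, 39, 6, s, p), (y, 12, 39, 6, t, u), (y, 12, 39, 6, u, x), (y, 17, 27, 38, c, n), (y, 17, 27, 38, m, t), (y, 17, 27, 38, q, w), (y, 17, 27, 38, s, p), (y, 17, 27, 38, t, u), (y, 17, 27, 38, u, x), (y, 21, 24, 38, c, n), (y, 21, 24, 38, m, t), (y, 21, 24, 38, q, w), (y, 21, 24, 38, s, p), (y, 21, 24, 38, t, u), (y, 21, 24, 38, u, x), (y, 30, 8, 11, c, n), (y, 30, 8, 11, m, t), (y, 30, 8, 11, q, w), (y, 30, 8, 11, s, p), (y, 30, 8, 11, t, u), (y, 30, 8, 11, u, x), (y, 33, 7, 9, c, n), (y, 33, 7, 9, m, t), (y, 33, 7, 9, q, w), (y, 33, 7, 9, s, p), (y, 33, 7, 9, t, u), (y, 33, 7, 9, u, x), (z, 37, 6, 6, b, s), (z, 37, 6, 6, x, m), (z, 5, 40, 23, b, s), (z, 5, 40, 23, x, m), (z, 9, 38, 35, b, s), (z, 9, 38, 35, x, m)}
π[B, E]: project onto (B, E) (28 duplicate(s) eliminated) → {(12, 39), (17, 27), (21, 24), (30, 8), (33, 7), (37, 6), (5, 40), (9, 38)}
Set difference of the two operands is {(12, 39), (17, 27), (21, 24), (30, 8), (33, 7), (5, 40), (9, 38)}.

{(12, 39), (17, 27), (21, 24), (30, 8), (33, 7), (5, 40), (9, 38)}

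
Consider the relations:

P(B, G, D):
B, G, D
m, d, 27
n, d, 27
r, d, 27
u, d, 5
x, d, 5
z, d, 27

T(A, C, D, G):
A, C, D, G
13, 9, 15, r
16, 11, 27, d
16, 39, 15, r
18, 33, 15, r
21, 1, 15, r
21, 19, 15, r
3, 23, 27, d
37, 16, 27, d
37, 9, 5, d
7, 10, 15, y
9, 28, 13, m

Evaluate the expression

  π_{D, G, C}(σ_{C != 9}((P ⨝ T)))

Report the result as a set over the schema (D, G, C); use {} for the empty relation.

Natural join on G, D: {(m, d, 27, 16, 11), (m, d, 27, 3, 23), (m, d, 27, 37, 16), (n, d, 27, 16, 11), (n, d, 27, 3, 23), (n, d, 27, 37, 16), (r, d, 27, 16, 11), (r, d, 27, 3, 23), (r, d, 27, 37, 16), (u, d, 5, 37, 9), (x, d, 5, 37, 9), (z, d, 27, 16, 11), (z, d, 27, 3, 23), (z, d, 27, 37, 16)}
Filtering on C != 9 leaves {(m, d, 27, 16, 11), (m, d, 27, 3, 23), (m, d, 27, 37, 16), (n, d, 27, 16, 11), (n, d, 27, 3, 23), (n, d, 27, 37, 16), (r, d, 27, 16, 11), (r, d, 27, 3, 23), (r, d, 27, 37, 16), (z, d, 27, 16, 11), (z, d, 27, 3, 23), (z, d, 27, 37, 16)}.
Projecting to D, G, C (9 duplicate(s) eliminated): {(27, d, 11), (27, d, 16), (27, d, 23)}

{(27, d, 11), (27, d, 16), (27, d, 23)}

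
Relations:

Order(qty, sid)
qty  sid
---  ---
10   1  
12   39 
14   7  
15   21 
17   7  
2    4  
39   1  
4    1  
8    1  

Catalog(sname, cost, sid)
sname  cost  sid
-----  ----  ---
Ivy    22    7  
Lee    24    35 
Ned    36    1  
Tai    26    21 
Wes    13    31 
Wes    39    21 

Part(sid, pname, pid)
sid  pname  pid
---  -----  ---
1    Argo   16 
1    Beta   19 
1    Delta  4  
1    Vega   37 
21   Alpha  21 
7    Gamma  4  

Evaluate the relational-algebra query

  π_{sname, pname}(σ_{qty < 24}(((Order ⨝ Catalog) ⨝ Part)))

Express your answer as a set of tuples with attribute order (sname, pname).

Joining Order and Catalog on sid yields {(10, 1, Ned, 36), (14, 7, Ivy, 22), (15, 21, Tai, 26), (15, 21, Wes, 39), (17, 7, Ivy, 22), (39, 1, Ned, 36), (4, 1, Ned, 36), (8, 1, Ned, 36)}.
Joining (Order ⨝ Catalog) and Part on sid yields {(10, 1, Ned, 36, Argo, 16), (10, 1, Ned, 36, Beta, 19), (10, 1, Ned, 36, Delta, 4), (10, 1, Ned, 36, Vega, 37), (14, 7, Ivy, 22, Gamma, 4), (15, 21, Tai, 26, Alpha, 21), (15, 21, Wes, 39, Alpha, 21), (17, 7, Ivy, 22, Gamma, 4), (39, 1, Ned, 36, Argo, 16), (39, 1, Ned, 36, Beta, 19), (39, 1, Ned, 36, Delta, 4), (39, 1, Ned, 36, Vega, 37), (4, 1, Ned, 36, Argo, 16), (4, 1, Ned, 36, Beta, 19), (4, 1, Ned, 36, Delta, 4), (4, 1, Ned, 36, Vega, 37), (8, 1, Ned, 36, Argo, 16), (8, 1, Ned, 36, Beta, 19), (8, 1, Ned, 36, Delta, 4), (8, 1, Ned, 36, Vega, 37)}.
Selection qty < 24: {(10, 1, Ned, 36, Argo, 16), (10, 1, Ned, 36, Beta, 19), (10, 1, Ned, 36, Delta, 4), (10, 1, Ned, 36, Vega, 37), (14, 7, Ivy, 22, Gamma, 4), (15, 21, Tai, 26, Alpha, 21), (15, 21, Wes, 39, Alpha, 21), (17, 7, Ivy, 22, Gamma, 4), (4, 1, Ned, 36, Argo, 16), (4, 1, Ned, 36, Beta, 19), (4, 1, Ned, 36, Delta, 4), (4, 1, Ned, 36, Vega, 37), (8, 1, Ned, 36, Argo, 16), (8, 1, Ned, 36, Beta, 19), (8, 1, Ned, 36, Delta, 4), (8, 1, Ned, 36, Vega, 37)}
π_{sname, pname} gives {(Ivy, Gamma), (Ned, Argo), (Ned, Beta), (Ned, Delta), (Ned, Vega), (Tai, Alpha), (Wes, Alpha)} (9 duplicate(s) eliminated).

{(Ivy, Gamma), (Ned, Argo), (Ned, Beta), (Ned, Delta), (Ned, Vega), (Tai, Alpha), (Wes, Alpha)}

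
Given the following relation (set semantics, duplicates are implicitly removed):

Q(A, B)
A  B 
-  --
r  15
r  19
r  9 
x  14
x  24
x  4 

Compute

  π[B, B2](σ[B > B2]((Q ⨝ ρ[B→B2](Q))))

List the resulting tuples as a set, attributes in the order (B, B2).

ρ[B→B2]: schema becomes (A, B2); tuples unchanged.
Q ⋈ ρ[B→B2](Q) (natural join on A): {(r, 15, 15), (r, 15, 19), (r, 15, 9), (r, 19, 15), (r, 19, 19), (r, 19, 9), (r, 9, 15), (r, 9, 19), (r, 9, 9), (x, 14, 14), (x, 14, 24), (x, 14, 4), (x, 24, 14), (x, 24, 24), (x, 24, 4), (x, 4, 14), (x, 4, 24), (x, 4, 4)}
Filtering on B > B2 leaves {(r, 15, 9), (r, 19, 15), (r, 19, 9), (x, 14, 4), (x, 24, 14), (x, 24, 4)}.
π_{B, B2} gives {(14, 4), (15, 9), (19, 15), (19, 9), (24, 14), (24, 4)}.

{(14, 4), (15, 9), (19, 15), (19, 9), (24, 14), (24, 4)}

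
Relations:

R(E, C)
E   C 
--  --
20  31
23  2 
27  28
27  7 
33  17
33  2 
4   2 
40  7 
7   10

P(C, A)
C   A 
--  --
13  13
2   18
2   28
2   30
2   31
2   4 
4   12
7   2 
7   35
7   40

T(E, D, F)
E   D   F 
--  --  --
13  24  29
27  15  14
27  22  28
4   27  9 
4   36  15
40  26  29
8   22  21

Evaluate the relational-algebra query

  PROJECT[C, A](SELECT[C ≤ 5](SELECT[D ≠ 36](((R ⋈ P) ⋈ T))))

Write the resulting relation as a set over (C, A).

{(2, 18), (2, 28), (2, 30), (2, 31), (2, 4)}

Natural join on C: {(23, 2, 18), (23, 2, 28), (23, 2, 30), (23, 2, 31), (23, 2, 4), (27, 7, 2), (27, 7, 35), (27, 7, 40), (33, 2, 18), (33, 2, 28), (33, 2, 30), (33, 2, 31), (33, 2, 4), (4, 2, 18), (4, 2, 28), (4, 2, 30), (4, 2, 31), (4, 2, 4), (40, 7, 2), (40, 7, 35), (40, 7, 40)}
Natural join on E: {(27, 7, 2, 15, 14), (27, 7, 2, 22, 28), (27, 7, 35, 15, 14), (27, 7, 35, 22, 28), (27, 7, 40, 15, 14), (27, 7, 40, 22, 28), (4, 2, 18, 27, 9), (4, 2, 18, 36, 15), (4, 2, 28, 27, 9), (4, 2, 28, 36, 15), (4, 2, 30, 27, 9), (4, 2, 30, 36, 15), (4, 2, 31, 27, 9), (4, 2, 31, 36, 15), (4, 2, 4, 27, 9), (4, 2, 4, 36, 15), (40, 7, 2, 26, 29), (40, 7, 35, 26, 29), (40, 7, 40, 26, 29)}
Selection D ≠ 36: {(27, 7, 2, 15, 14), (27, 7, 2, 22, 28), (27, 7, 35, 15, 14), (27, 7, 35, 22, 28), (27, 7, 40, 15, 14), (27, 7, 40, 22, 28), (4, 2, 18, 27, 9), (4, 2, 28, 27, 9), (4, 2, 30, 27, 9), (4, 2, 31, 27, 9), (4, 2, 4, 27, 9), (40, 7, 2, 26, 29), (40, 7, 35, 26, 29), (40, 7, 40, 26, 29)}
Selection C ≤ 5: {(4, 2, 18, 27, 9), (4, 2, 28, 27, 9), (4, 2, 30, 27, 9), (4, 2, 31, 27, 9), (4, 2, 4, 27, 9)}
Projecting to C, A: {(2, 18), (2, 28), (2, 30), (2, 31), (2, 4)}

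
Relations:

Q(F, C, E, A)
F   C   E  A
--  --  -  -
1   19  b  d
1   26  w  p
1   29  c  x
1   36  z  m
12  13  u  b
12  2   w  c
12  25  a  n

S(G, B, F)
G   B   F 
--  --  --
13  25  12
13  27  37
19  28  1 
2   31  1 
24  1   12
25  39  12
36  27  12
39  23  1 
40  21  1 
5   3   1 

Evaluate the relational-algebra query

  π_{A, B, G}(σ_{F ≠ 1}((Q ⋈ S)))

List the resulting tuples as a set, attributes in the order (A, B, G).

Joining Q and S on F yields {(1, 19, b, d, 19, 28), (1, 19, b, d, 2, 31), (1, 19, b, d, 39, 23), (1, 19, b, d, 40, 21), (1, 19, b, d, 5, 3), (1, 26, w, p, 19, 28), (1, 26, w, p, 2, 31), (1, 26, w, p, 39, 23), (1, 26, w, p, 40, 21), (1, 26, w, p, 5, 3), (1, 29, c, x, 19, 28), (1, 29, c, x, 2, 31), (1, 29, c, x, 39, 23), (1, 29, c, x, 40, 21), (1, 29, c, x, 5, 3), (1, 36, z, m, 19, 28), (1, 36, z, m, 2, 31), (1, 36, z, m, 39, 23), (1, 36, z, m, 40, 21), (1, 36, z, m, 5, 3), (12, 13, u, b, 13, 25), (12, 13, u, b, 24, 1), (12, 13, u, b, 25, 39), (12, 13, u, b, 36, 27), (12, 2, w, c, 13, 25), (12, 2, w, c, 24, 1), (12, 2, w, c, 25, 39), (12, 2, w, c, 36, 27), (12, 25, a, n, 13, 25), (12, 25, a, n, 24, 1), (12, 25, a, n, 25, 39), (12, 25, a, n, 36, 27)}.
σ[F ≠ 1]: keep tuples satisfying F ≠ 1 → {(12, 13, u, b, 13, 25), (12, 13, u, b, 24, 1), (12, 13, u, b, 25, 39), (12, 13, u, b, 36, 27), (12, 2, w, c, 13, 25), (12, 2, w, c, 24, 1), (12, 2, w, c, 25, 39), (12, 2, w, c, 36, 27), (12, 25, a, n, 13, 25), (12, 25, a, n, 24, 1), (12, 25, a, n, 25, 39), (12, 25, a, n, 36, 27)}
Projecting to A, B, G: {(b, 1, 24), (b, 25, 13), (b, 27, 36), (b, 39, 25), (c, 1, 24), (c, 25, 13), (c, 27, 36), (c, 39, 25), (n, 1, 24), (n, 25, 13), (n, 27, 36), (n, 39, 25)}

{(b, 1, 24), (b, 25, 13), (b, 27, 36), (b, 39, 25), (c, 1, 24), (c, 25, 13), (c, 27, 36), (c, 39, 25), (n, 1, 24), (n, 25, 13), (n, 27, 36), (n, 39, 25)}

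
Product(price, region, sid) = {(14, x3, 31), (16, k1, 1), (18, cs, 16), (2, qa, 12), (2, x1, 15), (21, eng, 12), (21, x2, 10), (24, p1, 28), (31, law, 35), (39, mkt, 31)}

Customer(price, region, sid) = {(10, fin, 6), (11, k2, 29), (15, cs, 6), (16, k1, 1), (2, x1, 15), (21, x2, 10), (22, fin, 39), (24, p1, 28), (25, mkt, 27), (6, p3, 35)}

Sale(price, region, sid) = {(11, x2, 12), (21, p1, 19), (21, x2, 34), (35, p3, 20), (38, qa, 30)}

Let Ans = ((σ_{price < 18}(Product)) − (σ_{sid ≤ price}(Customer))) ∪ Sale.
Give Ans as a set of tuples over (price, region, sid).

Filtering on price < 18 leaves {(14, x3, 31), (16, k1, 1), (2, qa, 12), (2, x1, 15)}.
Filtering on sid ≤ price leaves {(10, fin, 6), (15, cs, 6), (16, k1, 1), (21, x2, 10)}.
Difference: {(14, x3, 31), (16, k1, 1), (2, qa, 12), (2, x1, 15)} with {(10, fin, 6), (15, cs, 6), (16, k1, 1), (21, x2, 10)} → {(14, x3, 31), (2, qa, 12), (2, x1, 15)}
Union: {(14, x3, 31), (2, qa, 12), (2, x1, 15)} with {(11, x2, 12), (21, p1, 19), (21, x2, 34), (35, p3, 20), (38, qa, 30)} → {(11, x2, 12), (14, x3, 31), (2, qa, 12), (2, x1, 15), (21, p1, 19), (21, x2, 34), (35, p3, 20), (38, qa, 30)}

{(11, x2, 12), (14, x3, 31), (2, qa, 12), (2, x1, 15), (21, p1, 19), (21, x2, 34), (35, p3, 20), (38, qa, 30)}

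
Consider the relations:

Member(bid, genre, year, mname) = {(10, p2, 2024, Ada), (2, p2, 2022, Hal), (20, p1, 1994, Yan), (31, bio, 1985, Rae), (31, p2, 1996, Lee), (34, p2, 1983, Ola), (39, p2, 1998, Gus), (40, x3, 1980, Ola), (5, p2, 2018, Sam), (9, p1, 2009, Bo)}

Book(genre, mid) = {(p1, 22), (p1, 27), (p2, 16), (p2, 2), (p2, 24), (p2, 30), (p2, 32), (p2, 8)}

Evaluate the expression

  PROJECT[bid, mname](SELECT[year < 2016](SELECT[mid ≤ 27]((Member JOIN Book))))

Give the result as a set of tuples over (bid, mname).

{(20, Yan), (31, Lee), (34, Ola), (39, Gus), (9, Bo)}

Natural join on genre: {(10, p2, 2024, Ada, 16), (10, p2, 2024, Ada, 2), (10, p2, 2024, Ada, 24), (10, p2, 2024, Ada, 30), (10, p2, 2024, Ada, 32), (10, p2, 2024, Ada, 8), (2, p2, 2022, Hal, 16), (2, p2, 2022, Hal, 2), (2, p2, 2022, Hal, 24), (2, p2, 2022, Hal, 30), (2, p2, 2022, Hal, 32), (2, p2, 2022, Hal, 8), (20, p1, 1994, Yan, 22), (20, p1, 1994, Yan, 27), (31, p2, 1996, Lee, 16), (31, p2, 1996, Lee, 2), (31, p2, 1996, Lee, 24), (31, p2, 1996, Lee, 30), (31, p2, 1996, Lee, 32), (31, p2, 1996, Lee, 8), (34, p2, 1983, Ola, 16), (34, p2, 1983, Ola, 2), (34, p2, 1983, Ola, 24), (34, p2, 1983, Ola, 30), (34, p2, 1983, Ola, 32), (34, p2, 1983, Ola, 8), (39, p2, 1998, Gus, 16), (39, p2, 1998, Gus, 2), (39, p2, 1998, Gus, 24), (39, p2, 1998, Gus, 30), (39, p2, 1998, Gus, 32), (39, p2, 1998, Gus, 8), (5, p2, 2018, Sam, 16), (5, p2, 2018, Sam, 2), (5, p2, 2018, Sam, 24), (5, p2, 2018, Sam, 30), (5, p2, 2018, Sam, 32), (5, p2, 2018, Sam, 8), (9, p1, 2009, Bo, 22), (9, p1, 2009, Bo, 27)}
Filtering on mid ≤ 27 leaves {(10, p2, 2024, Ada, 16), (10, p2, 2024, Ada, 2), (10, p2, 2024, Ada, 24), (10, p2, 2024, Ada, 8), (2, p2, 2022, Hal, 16), (2, p2, 2022, Hal, 2), (2, p2, 2022, Hal, 24), (2, p2, 2022, Hal, 8), (20, p1, 1994, Yan, 22), (20, p1, 1994, Yan, 27), (31, p2, 1996, Lee, 16), (31, p2, 1996, Lee, 2), (31, p2, 1996, Lee, 24), (31, p2, 1996, Lee, 8), (34, p2, 1983, Ola, 16), (34, p2, 1983, Ola, 2), (34, p2, 1983, Ola, 24), (34, p2, 1983, Ola, 8), (39, p2, 1998, Gus, 16), (39, p2, 1998, Gus, 2), (39, p2, 1998, Gus, 24), (39, p2, 1998, Gus, 8), (5, p2, 2018, Sam, 16), (5, p2, 2018, Sam, 2), (5, p2, 2018, Sam, 24), (5, p2, 2018, Sam, 8), (9, p1, 2009, Bo, 22), (9, p1, 2009, Bo, 27)}.
Filtering on year < 2016 leaves {(20, p1, 1994, Yan, 22), (20, p1, 1994, Yan, 27), (31, p2, 1996, Lee, 16), (31, p2, 1996, Lee, 2), (31, p2, 1996, Lee, 24), (31, p2, 1996, Lee, 8), (34, p2, 1983, Ola, 16), (34, p2, 1983, Ola, 2), (34, p2, 1983, Ola, 24), (34, p2, 1983, Ola, 8), (39, p2, 1998, Gus, 16), (39, p2, 1998, Gus, 2), (39, p2, 1998, Gus, 24), (39, p2, 1998, Gus, 8), (9, p1, 2009, Bo, 22), (9, p1, 2009, Bo, 27)}.
π_{bid, mname} gives {(20, Yan), (31, Lee), (34, Ola), (39, Gus), (9, Bo)} (11 duplicate(s) eliminated).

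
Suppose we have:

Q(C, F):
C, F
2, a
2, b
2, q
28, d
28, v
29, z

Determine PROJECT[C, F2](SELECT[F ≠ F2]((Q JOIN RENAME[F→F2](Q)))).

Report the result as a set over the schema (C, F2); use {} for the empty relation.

ρ[F→F2]: schema becomes (C, F2); tuples unchanged.
Joining Q and RENAME[F→F2](Q) on C yields {(2, a, a), (2, a, b), (2, a, q), (2, b, a), (2, b, b), (2, b, q), (2, q, a), (2, q, b), (2, q, q), (28, d, d), (28, d, v), (28, v, d), (28, v, v), (29, z, z)}.
Selection F ≠ F2: {(2, a, b), (2, a, q), (2, b, a), (2, b, q), (2, q, a), (2, q, b), (28, d, v), (28, v, d)}
Projecting to C, F2 (3 duplicate(s) eliminated): {(2, a), (2, b), (2, q), (28, d), (28, v)}

{(2, a), (2, b), (2, q), (28, d), (28, v)}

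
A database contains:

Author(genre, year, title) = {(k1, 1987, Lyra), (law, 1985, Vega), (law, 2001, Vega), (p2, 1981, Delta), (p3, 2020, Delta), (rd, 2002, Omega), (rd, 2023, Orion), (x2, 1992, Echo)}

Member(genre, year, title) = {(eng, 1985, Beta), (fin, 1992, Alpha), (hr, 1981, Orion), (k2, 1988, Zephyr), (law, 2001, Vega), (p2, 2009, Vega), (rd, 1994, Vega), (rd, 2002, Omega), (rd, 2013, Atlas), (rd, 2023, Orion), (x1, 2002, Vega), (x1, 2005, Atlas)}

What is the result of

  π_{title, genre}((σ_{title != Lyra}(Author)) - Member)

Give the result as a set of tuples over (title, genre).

σ[title != Lyra]: keep tuples satisfying title != Lyra → {(law, 1985, Vega), (law, 2001, Vega), (p2, 1981, Delta), (p3, 2020, Delta), (rd, 2002, Omega), (rd, 2023, Orion), (x2, 1992, Echo)}
Taking the difference: {(law, 1985, Vega), (p2, 1981, Delta), (p3, 2020, Delta), (x2, 1992, Echo)}
π_{title, genre} gives {(Delta, p2), (Delta, p3), (Echo, x2), (Vega, law)}.

{(Delta, p2), (Delta, p3), (Echo, x2), (Vega, law)}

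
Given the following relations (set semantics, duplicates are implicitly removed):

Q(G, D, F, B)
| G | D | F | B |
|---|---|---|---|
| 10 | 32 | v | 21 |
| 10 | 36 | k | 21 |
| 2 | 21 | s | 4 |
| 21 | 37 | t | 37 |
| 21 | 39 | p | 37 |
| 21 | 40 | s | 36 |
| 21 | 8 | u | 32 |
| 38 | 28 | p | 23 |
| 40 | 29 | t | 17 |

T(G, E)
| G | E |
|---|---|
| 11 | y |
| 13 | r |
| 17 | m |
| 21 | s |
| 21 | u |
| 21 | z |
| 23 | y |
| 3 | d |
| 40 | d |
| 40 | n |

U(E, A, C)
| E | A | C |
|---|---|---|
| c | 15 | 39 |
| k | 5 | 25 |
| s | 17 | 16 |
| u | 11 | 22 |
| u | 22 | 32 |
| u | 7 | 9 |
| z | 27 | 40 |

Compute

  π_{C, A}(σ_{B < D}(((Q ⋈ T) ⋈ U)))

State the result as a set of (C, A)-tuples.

Joining Q and T on G yields {(21, 37, t, 37, s), (21, 37, t, 37, u), (21, 37, t, 37, z), (21, 39, p, 37, s), (21, 39, p, 37, u), (21, 39, p, 37, z), (21, 40, s, 36, s), (21, 40, s, 36, u), (21, 40, s, 36, z), (21, 8, u, 32, s), (21, 8, u, 32, u), (21, 8, u, 32, z), (40, 29, t, 17, d), (40, 29, t, 17, n)}.
Joining (Q ⋈ T) and U on E yields {(21, 37, t, 37, s, 17, 16), (21, 37, t, 37, u, 11, 22), (21, 37, t, 37, u, 22, 32), (21, 37, t, 37, u, 7, 9), (21, 37, t, 37, z, 27, 40), (21, 39, p, 37, s, 17, 16), (21, 39, p, 37, u, 11, 22), (21, 39, p, 37, u, 22, 32), (21, 39, p, 37, u, 7, 9), (21, 39, p, 37, z, 27, 40), (21, 40, s, 36, s, 17, 16), (21, 40, s, 36, u, 11, 22), (21, 40, s, 36, u, 22, 32), (21, 40, s, 36, u, 7, 9), (21, 40, s, 36, z, 27, 40), (21, 8, u, 32, s, 17, 16), (21, 8, u, 32, u, 11, 22), (21, 8, u, 32, u, 22, 32), (21, 8, u, 32, u, 7, 9), (21, 8, u, 32, z, 27, 40)}.
Apply σ_{B < D}; surviving tuples: {(21, 39, p, 37, s, 17, 16), (21, 39, p, 37, u, 11, 22), (21, 39, p, 37, u, 22, 32), (21, 39, p, 37, u, 7, 9), (21, 39, p, 37, z, 27, 40), (21, 40, s, 36, s, 17, 16), (21, 40, s, 36, u, 11, 22), (21, 40, s, 36, u, 22, 32), (21, 40, s, 36, u, 7, 9), (21, 40, s, 36, z, 27, 40)}
π[C, A]: project onto (C, A) (5 duplicate(s) eliminated) → {(16, 17), (22, 11), (32, 22), (40, 27), (9, 7)}

{(16, 17), (22, 11), (32, 22), (40, 27), (9, 7)}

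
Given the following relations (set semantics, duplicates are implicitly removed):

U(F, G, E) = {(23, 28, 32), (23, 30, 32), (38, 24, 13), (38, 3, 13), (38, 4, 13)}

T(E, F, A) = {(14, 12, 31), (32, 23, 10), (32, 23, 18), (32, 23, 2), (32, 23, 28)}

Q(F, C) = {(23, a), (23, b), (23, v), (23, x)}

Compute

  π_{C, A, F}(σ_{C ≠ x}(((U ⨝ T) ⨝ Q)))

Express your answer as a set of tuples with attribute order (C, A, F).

Joining U and T on F, E yields {(23, 28, 32, 10), (23, 28, 32, 18), (23, 28, 32, 2), (23, 28, 32, 28), (23, 30, 32, 10), (23, 30, 32, 18), (23, 30, 32, 2), (23, 30, 32, 28)}.
Joining (U ⨝ T) and Q on F yields {(23, 28, 32, 10, a), (23, 28, 32, 10, b), (23, 28, 32, 10, v), (23, 28, 32, 10, x), (23, 28, 32, 18, a), (23, 28, 32, 18, b), (23, 28, 32, 18, v), (23, 28, 32, 18, x), (23, 28, 32, 2, a), (23, 28, 32, 2, b), (23, 28, 32, 2, v), (23, 28, 32, 2, x), (23, 28, 32, 28, a), (23, 28, 32, 28, b), (23, 28, 32, 28, v), (23, 28, 32, 28, x), (23, 30, 32, 10, a), (23, 30, 32, 10, b), (23, 30, 32, 10, v), (23, 30, 32, 10, x), (23, 30, 32, 18, a), (23, 30, 32, 18, b), (23, 30, 32, 18, v), (23, 30, 32, 18, x), (23, 30, 32, 2, a), (23, 30, 32, 2, b), (23, 30, 32, 2, v), (23, 30, 32, 2, x), (23, 30, 32, 28, a), (23, 30, 32, 28, b), (23, 30, 32, 28, v), (23, 30, 32, 28, x)}.
Apply σ_{C ≠ x}; surviving tuples: {(23, 28, 32, 10, a), (23, 28, 32, 10, b), (23, 28, 32, 10, v), (23, 28, 32, 18, a), (23, 28, 32, 18, b), (23, 28, 32, 18, v), (23, 28, 32, 2, a), (23, 28, 32, 2, b), (23, 28, 32, 2, v), (23, 28, 32, 28, a), (23, 28, 32, 28, b), (23, 28, 32, 28, v), (23, 30, 32, 10, a), (23, 30, 32, 10, b), (23, 30, 32, 10, v), (23, 30, 32, 18, a), (23, 30, 32, 18, b), (23, 30, 32, 18, v), (23, 30, 32, 2, a), (23, 30, 32, 2, b), (23, 30, 32, 2, v), (23, 30, 32, 28, a), (23, 30, 32, 28, b), (23, 30, 32, 28, v)}
π_{C, A, F} gives {(a, 10, 23), (a, 18, 23), (a, 2, 23), (a, 28, 23), (b, 10, 23), (b, 18, 23), (b, 2, 23), (b, 28, 23), (v, 10, 23), (v, 18, 23), (v, 2, 23), (v, 28, 23)} (12 duplicate(s) eliminated).

{(a, 10, 23), (a, 18, 23), (a, 2, 23), (a, 28, 23), (b, 10, 23), (b, 18, 23), (b, 2, 23), (b, 28, 23), (v, 10, 23), (v, 18, 23), (v, 2, 23), (v, 28, 23)}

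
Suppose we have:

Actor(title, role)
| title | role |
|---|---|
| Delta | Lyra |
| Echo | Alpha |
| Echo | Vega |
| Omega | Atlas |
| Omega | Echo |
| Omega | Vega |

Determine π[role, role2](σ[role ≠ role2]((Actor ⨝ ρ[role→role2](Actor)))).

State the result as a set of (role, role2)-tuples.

ρ[role→role2]: schema becomes (title, role2); tuples unchanged.
Natural join on title: {(Delta, Lyra, Lyra), (Echo, Alpha, Alpha), (Echo, Alpha, Vega), (Echo, Vega, Alpha), (Echo, Vega, Vega), (Omega, Atlas, Atlas), (Omega, Atlas, Echo), (Omega, Atlas, Vega), (Omega, Echo, Atlas), (Omega, Echo, Echo), (Omega, Echo, Vega), (Omega, Vega, Atlas), (Omega, Vega, Echo), (Omega, Vega, Vega)}
Apply σ_{role ≠ role2}; surviving tuples: {(Echo, Alpha, Vega), (Echo, Vega, Alpha), (Omega, Atlas, Echo), (Omega, Atlas, Vega), (Omega, Echo, Atlas), (Omega, Echo, Vega), (Omega, Vega, Atlas), (Omega, Vega, Echo)}
Keep only column(s) role, role2: {(Alpha, Vega), (Atlas, Echo), (Atlas, Vega), (Echo, Atlas), (Echo, Vega), (Vega, Alpha), (Vega, Atlas), (Vega, Echo)}

{(Alpha, Vega), (Atlas, Echo), (Atlas, Vega), (Echo, Atlas), (Echo, Vega), (Vega, Alpha), (Vega, Atlas), (Vega, Echo)}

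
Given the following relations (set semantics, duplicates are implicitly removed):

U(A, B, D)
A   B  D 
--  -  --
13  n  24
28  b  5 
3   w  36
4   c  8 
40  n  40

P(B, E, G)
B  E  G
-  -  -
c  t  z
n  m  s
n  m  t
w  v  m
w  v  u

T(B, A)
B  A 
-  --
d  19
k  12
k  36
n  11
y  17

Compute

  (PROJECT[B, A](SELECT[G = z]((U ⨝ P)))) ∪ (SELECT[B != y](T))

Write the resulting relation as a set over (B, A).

{(c, 4), (d, 19), (k, 12), (k, 36), (n, 11)}

Natural join on B: {(13, n, 24, m, s), (13, n, 24, m, t), (3, w, 36, v, m), (3, w, 36, v, u), (4, c, 8, t, z), (40, n, 40, m, s), (40, n, 40, m, t)}
Apply σ_{G = z}; surviving tuples: {(4, c, 8, t, z)}
π_{B, A} gives {(c, 4)}.
Apply σ_{B != y}; surviving tuples: {(d, 19), (k, 12), (k, 36), (n, 11)}
Union: {(c, 4)} with {(d, 19), (k, 12), (k, 36), (n, 11)} → {(c, 4), (d, 19), (k, 12), (k, 36), (n, 11)}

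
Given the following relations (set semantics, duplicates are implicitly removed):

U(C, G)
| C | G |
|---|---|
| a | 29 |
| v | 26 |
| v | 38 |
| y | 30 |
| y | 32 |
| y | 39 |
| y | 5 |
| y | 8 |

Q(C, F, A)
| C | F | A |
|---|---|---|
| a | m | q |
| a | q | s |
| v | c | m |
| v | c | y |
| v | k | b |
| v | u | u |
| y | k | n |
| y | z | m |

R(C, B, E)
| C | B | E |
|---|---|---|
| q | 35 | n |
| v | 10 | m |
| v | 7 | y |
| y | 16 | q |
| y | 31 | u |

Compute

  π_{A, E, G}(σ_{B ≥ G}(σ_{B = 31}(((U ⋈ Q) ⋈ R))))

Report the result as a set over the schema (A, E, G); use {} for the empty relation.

Joining U and Q on C yields {(a, 29, m, q), (a, 29, q, s), (v, 26, c, m), (v, 26, c, y), (v, 26, k, b), (v, 26, u, u), (v, 38, c, m), (v, 38, c, y), (v, 38, k, b), (v, 38, u, u), (y, 30, k, n), (y, 30, z, m), (y, 32, k, n), (y, 32, z, m), (y, 39, k, n), (y, 39, z, m), (y, 5, k, n), (y, 5, z, m), (y, 8, k, n), (y, 8, z, m)}.
Joining (U ⋈ Q) and R on C yields {(v, 26, c, m, 10, m), (v, 26, c, m, 7, y), (v, 26, c, y, 10, m), (v, 26, c, y, 7, y), (v, 26, k, b, 10, m), (v, 26, k, b, 7, y), (v, 26, u, u, 10, m), (v, 26, u, u, 7, y), (v, 38, c, m, 10, m), (v, 38, c, m, 7, y), (v, 38, c, y, 10, m), (v, 38, c, y, 7, y), (v, 38, k, b, 10, m), (v, 38, k, b, 7, y), (v, 38, u, u, 10, m), (v, 38, u, u, 7, y), (y, 30, k, n, 16, q), (y, 30, k, n, 31, u), (y, 30, z, m, 16, q), (y, 30, z, m, 31, u), (y, 32, k, n, 16, q), (y, 32, k, n, 31, u), (y, 32, z, m, 16, q), (y, 32, z, m, 31, u), (y, 39, k, n, 16, q), (y, 39, k, n, 31, u), (y, 39, z, m, 16, q), (y, 39, z, m, 31, u), (y, 5, k, n, 16, q), (y, 5, k, n, 31, u), (y, 5, z, m, 16, q), (y, 5, z, m, 31, u), (y, 8, k, n, 16, q), (y, 8, k, n, 31, u), (y, 8, z, m, 16, q), (y, 8, z, m, 31, u)}.
Filtering on B = 31 leaves {(y, 30, k, n, 31, u), (y, 30, z, m, 31, u), (y, 32, k, n, 31, u), (y, 32, z, m, 31, u), (y, 39, k, n, 31, u), (y, 39, z, m, 31, u), (y, 5, k, n, 31, u), (y, 5, z, m, 31, u), (y, 8, k, n, 31, u), (y, 8, z, m, 31, u)}.
Filtering on B ≥ G leaves {(y, 30, k, n, 31, u), (y, 30, z, m, 31, u), (y, 5, k, n, 31, u), (y, 5, z, m, 31, u), (y, 8, k, n, 31, u), (y, 8, z, m, 31, u)}.
Projecting to A, E, G: {(m, u, 30), (m, u, 5), (m, u, 8), (n, u, 30), (n, u, 5), (n, u, 8)}

{(m, u, 30), (m, u, 5), (m, u, 8), (n, u, 30), (n, u, 5), (n, u, 8)}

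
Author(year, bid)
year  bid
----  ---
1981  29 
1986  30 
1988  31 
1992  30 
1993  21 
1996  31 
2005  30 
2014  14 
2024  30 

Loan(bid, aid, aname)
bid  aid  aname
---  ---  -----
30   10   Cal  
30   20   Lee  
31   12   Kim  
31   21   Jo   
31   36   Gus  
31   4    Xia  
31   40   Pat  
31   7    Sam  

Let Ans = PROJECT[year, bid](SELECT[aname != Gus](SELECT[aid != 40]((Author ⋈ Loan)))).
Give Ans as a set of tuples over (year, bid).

Author ⋈ Loan (natural join on bid): {(1986, 30, 10, Cal), (1986, 30, 20, Lee), (1988, 31, 12, Kim), (1988, 31, 21, Jo), (1988, 31, 36, Gus), (1988, 31, 4, Xia), (1988, 31, 40, Pat), (1988, 31, 7, Sam), (1992, 30, 10, Cal), (1992, 30, 20, Lee), (1996, 31, 12, Kim), (1996, 31, 21, Jo), (1996, 31, 36, Gus), (1996, 31, 4, Xia), (1996, 31, 40, Pat), (1996, 31, 7, Sam), (2005, 30, 10, Cal), (2005, 30, 20, Lee), (2024, 30, 10, Cal), (2024, 30, 20, Lee)}
Apply σ_{aid != 40}; surviving tuples: {(1986, 30, 10, Cal), (1986, 30, 20, Lee), (1988, 31, 12, Kim), (1988, 31, 21, Jo), (1988, 31, 36, Gus), (1988, 31, 4, Xia), (1988, 31, 7, Sam), (1992, 30, 10, Cal), (1992, 30, 20, Lee), (1996, 31, 12, Kim), (1996, 31, 21, Jo), (1996, 31, 36, Gus), (1996, 31, 4, Xia), (1996, 31, 7, Sam), (2005, 30, 10, Cal), (2005, 30, 20, Lee), (2024, 30, 10, Cal), (2024, 30, 20, Lee)}
Apply σ_{aname != Gus}; surviving tuples: {(1986, 30, 10, Cal), (1986, 30, 20, Lee), (1988, 31, 12, Kim), (1988, 31, 21, Jo), (1988, 31, 4, Xia), (1988, 31, 7, Sam), (1992, 30, 10, Cal), (1992, 30, 20, Lee), (1996, 31, 12, Kim), (1996, 31, 21, Jo), (1996, 31, 4, Xia), (1996, 31, 7, Sam), (2005, 30, 10, Cal), (2005, 30, 20, Lee), (2024, 30, 10, Cal), (2024, 30, 20, Lee)}
Projecting to year, bid (10 duplicate(s) eliminated): {(1986, 30), (1988, 31), (1992, 30), (1996, 31), (2005, 30), (2024, 30)}

{(1986, 30), (1988, 31), (1992, 30), (1996, 31), (2005, 30), (2024, 30)}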